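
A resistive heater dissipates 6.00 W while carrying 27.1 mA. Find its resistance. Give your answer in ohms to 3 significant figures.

The two known quantities fix the third via R = P / I².
R = 6.00 / (0.02710)² = 8170 Ω

8170 Ω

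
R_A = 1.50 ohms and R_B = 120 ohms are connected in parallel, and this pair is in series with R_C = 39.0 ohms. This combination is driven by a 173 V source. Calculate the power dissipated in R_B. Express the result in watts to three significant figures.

Reduce the parallel combination to a single R_p; the circuit then becomes R_p in series with the remaining resistor.
R_p = (1.50×120)/(1.50+120) = 1.481 Ω
R_total = R_p + 39.0 = 1.481 + 39.0 = 40.48 Ω
I = V / R_total = 173 / 40.48 = 4.274 A
Voltage across the parallel pair: V_p = I × R_p = 4.274 × 1.481 = 6.331 V
R_B has V_p across it, so P = V_p²/R_B.
P_R_B = (6.331)² / 120 = 0.3340 W

0.334 W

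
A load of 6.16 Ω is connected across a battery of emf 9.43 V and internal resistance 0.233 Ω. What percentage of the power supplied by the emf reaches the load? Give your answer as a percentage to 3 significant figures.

η = P_load/(P_load+P_int) = I²R/(I²R+I²r) = R/(R+r) — the I² cancels for series elements.
η = R / (R + r) = 6.16 / (6.16 + 0.233) = 0.9636

96.4 %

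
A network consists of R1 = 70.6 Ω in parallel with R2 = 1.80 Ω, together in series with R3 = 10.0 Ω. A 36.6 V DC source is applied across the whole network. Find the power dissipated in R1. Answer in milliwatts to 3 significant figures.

Collapse the R1‖R2 pair into one equivalent R_p; then R_p and R3 form a series string.
R_p = (70.6×1.80)/(70.6+1.80) = 1.755 Ω
R_total = R_p + 10.0 = 1.755 + 10.0 = 11.76 Ω
I = V / R_total = 36.6 / 11.76 = 3.114 A
Voltage across the parallel pair: V_p = I × R_p = 3.114 × 1.755 = 5.465 V
R1 sits across V_p; its power is V_p²/R.
P_R1 = (5.465)² / 70.6 = 0.4230 W

423 mW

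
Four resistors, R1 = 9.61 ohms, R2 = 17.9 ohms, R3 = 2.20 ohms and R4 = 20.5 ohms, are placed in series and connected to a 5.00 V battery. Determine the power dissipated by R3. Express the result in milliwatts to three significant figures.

In a series string the same current flows through every resistor — find that current, then P = I²R for the one we want.
R_total = 9.61 + 17.9 + 2.20 + 20.5 = 50.21 Ω
I = V / R_total = 5.00 / 50.21 = 0.09958 A
P_R3 = I² × R3 = (0.09958)² × 2.20 = 0.02182 W

21.8 mW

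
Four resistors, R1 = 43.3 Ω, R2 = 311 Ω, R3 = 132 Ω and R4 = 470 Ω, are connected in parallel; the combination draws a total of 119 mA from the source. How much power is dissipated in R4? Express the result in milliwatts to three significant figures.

23.2 mW

Only the total current is stated, so first find the parallel equivalent to get the voltage across the combination.
1/R_eq = 1/43.3 + 1/311 + 1/132 + 1/470 ⇒ R_eq = 27.77 Ω
V = I_total × R_eq = 0.1190 × 27.77 = 3.304 V
P_R4 = V² / R4 = (3.304)² / 470 = 0.02323 W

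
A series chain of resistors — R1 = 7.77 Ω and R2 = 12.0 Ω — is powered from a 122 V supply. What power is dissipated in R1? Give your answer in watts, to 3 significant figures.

Series elements share the same current, so find I first, then use P = I²R.
R_total = 7.77 + 12.0 = 19.77 Ω
I = V / R_total = 122 / 19.77 = 6.171 A
P_R1 = I² × R1 = (6.171)² × 7.77 = 295.9 W

296 W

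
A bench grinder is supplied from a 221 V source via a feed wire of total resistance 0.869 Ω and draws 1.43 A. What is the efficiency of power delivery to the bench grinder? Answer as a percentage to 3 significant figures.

99.4 %

The feed wire carries the full 1.43 A.
P_line = I² R_line = (1.430)² × 0.869 = 1.777 W
P_source = V I = 221 × 1.430 = 316.0 W; P_load = 314.3 W
η = P_load / P_source = 314.3 / 316.0 = 0.9944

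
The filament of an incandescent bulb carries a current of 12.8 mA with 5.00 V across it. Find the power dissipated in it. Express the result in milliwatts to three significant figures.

Since both terminal voltage and current are stated, P = V I gives the power in one step.
P = 5.00 V × 0.01280 A = 0.06400 W

64.0 mW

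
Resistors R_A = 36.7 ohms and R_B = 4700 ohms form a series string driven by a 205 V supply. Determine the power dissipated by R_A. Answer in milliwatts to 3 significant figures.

68.7 mW

Every series element carries the same I. Get I from the total resistance, then P = I² × R_A.
R_total = 36.7 + 4700 = 4737 Ω
I = V / R_total = 205 / 4737 = 0.04328 A
P_R_A = I² × R_A = (0.04328)² × 36.7 = 0.06874 W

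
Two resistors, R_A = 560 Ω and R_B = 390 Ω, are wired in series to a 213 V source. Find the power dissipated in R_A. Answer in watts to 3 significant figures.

The current is common to all series resistors; compute it, then apply P = I²R for the target.
R_total = 560 + 390 = 950.0 Ω
I = V / R_total = 213 / 950.0 = 0.2242 A
P_R_A = I² × R_A = (0.2242)² × 560 = 28.15 W

28.2 W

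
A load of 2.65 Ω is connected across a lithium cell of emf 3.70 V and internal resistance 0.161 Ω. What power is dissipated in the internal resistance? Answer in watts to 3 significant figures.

Internal loss is I²r, with I set by the total series resistance r+R.
I = ε / (r + R) = 3.70 / (0.161 + 2.65) = 1.316 A
P_int = I² r = (1.316)² × 0.161 = 0.2789 W

0.279 W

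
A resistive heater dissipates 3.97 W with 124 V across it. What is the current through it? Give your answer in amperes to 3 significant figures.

0.0320 A

The two known quantities fix the third via I = P / V.
I = 3.97 / 124 = 0.03202 A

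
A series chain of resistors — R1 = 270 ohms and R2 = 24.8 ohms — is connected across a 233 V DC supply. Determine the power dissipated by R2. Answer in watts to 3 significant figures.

15.5 W

Series elements share the same current, so find I first, then use P = I²R.
R_total = 270 + 24.8 = 294.8 Ω
I = V / R_total = 233 / 294.8 = 0.7904 A
P_R2 = I² × R2 = (0.7904)² × 24.8 = 15.49 W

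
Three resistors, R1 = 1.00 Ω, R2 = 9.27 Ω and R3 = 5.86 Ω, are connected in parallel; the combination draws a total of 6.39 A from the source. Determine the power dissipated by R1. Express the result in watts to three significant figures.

We need the common branch voltage; get it from I_total × R_eq, then P = V²/R for the branch.
1/R_eq = 1/1.00 + 1/9.27 + 1/5.86 ⇒ R_eq = 0.7822 Ω
V = I_total × R_eq = 6.390 × 0.7822 = 4.998 V
P_R1 = V² / R1 = (4.998)² / 1.00 = 24.98 W

25.0 W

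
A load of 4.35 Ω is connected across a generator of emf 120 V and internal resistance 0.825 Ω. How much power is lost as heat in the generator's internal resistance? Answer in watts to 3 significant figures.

444 W

Internal loss is I²r, with I set by the total series resistance r+R.
I = ε / (r + R) = 120 / (0.825 + 4.35) = 23.19 A
P_int = I² r = (23.19)² × 0.825 = 443.6 W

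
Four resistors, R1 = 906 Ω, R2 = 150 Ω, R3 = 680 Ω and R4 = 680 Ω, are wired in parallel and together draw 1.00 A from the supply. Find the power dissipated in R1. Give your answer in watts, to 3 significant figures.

Parallel branches share V, not I — compute V via R_eq, then use V²/R for the target branch.
1/R_eq = 1/906 + 1/150 + 1/680 + 1/680 ⇒ R_eq = 93.36 Ω
V = I_total × R_eq = 1.000 × 93.36 = 93.36 V
P_R1 = V² / R1 = (93.36)² / 906 = 9.620 W

9.62 W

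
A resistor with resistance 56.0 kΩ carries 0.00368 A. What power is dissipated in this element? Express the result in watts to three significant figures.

With I and R stated, P = I²R applies in one step.
P = (0.003680 A)² × 56000 Ω = 0.7584 W

0.758 W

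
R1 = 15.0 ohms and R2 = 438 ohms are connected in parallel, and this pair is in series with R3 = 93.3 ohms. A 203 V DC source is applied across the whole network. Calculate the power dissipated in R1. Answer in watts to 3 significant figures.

49.7 W

Combine R1 and R2 into their parallel equivalent first, reducing the network to two series resistors.
R_p = (15.0×438)/(15.0+438) = 14.50 Ω
R_total = R_p + 93.3 = 14.50 + 93.3 = 107.8 Ω
I = V / R_total = 203 / 107.8 = 1.883 A
Voltage across the parallel pair: V_p = I × R_p = 1.883 × 14.50 = 27.31 V
R1 has V_p across it, so P = V_p²/R1.
P_R1 = (27.31)² / 15.0 = 49.72 W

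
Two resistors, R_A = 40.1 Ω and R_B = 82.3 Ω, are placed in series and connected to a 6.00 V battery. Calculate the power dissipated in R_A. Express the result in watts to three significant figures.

Every series element carries the same I. Get I from the total resistance, then P = I² × R_A.
R_total = 40.1 + 82.3 = 122.4 Ω
I = V / R_total = 6.00 / 122.4 = 0.04902 A
P_R_A = I² × R_A = (0.04902)² × 40.1 = 0.09636 W

0.0964 W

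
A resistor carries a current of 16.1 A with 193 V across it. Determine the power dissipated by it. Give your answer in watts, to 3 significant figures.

3110 W

Since both terminal voltage and current are stated, P = V I gives the power in one step.
P = 193 V × 16.10 A = 3107 W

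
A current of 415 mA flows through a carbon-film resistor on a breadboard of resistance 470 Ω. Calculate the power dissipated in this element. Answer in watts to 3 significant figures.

80.9 W

With I and R stated, P = I²R applies in one step.
P = (0.4150 A)² × 470 Ω = 80.95 W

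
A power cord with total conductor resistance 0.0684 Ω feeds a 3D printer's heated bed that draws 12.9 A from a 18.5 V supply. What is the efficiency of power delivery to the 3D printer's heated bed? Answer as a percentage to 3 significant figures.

The power cord carries the full 12.9 A.
P_line = I² R_line = (12.90)² × 0.0684 = 11.38 W
P_source = V I = 18.5 × 12.90 = 238.7 W; P_load = 227.3 W
η = P_load / P_source = 227.3 / 238.7 = 0.9523

95.2 %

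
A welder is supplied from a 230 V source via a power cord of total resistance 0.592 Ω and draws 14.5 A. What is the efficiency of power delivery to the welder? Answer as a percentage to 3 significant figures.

96.3 %

The power cord carries the full 14.5 A.
P_line = I² R_line = (14.50)² × 0.592 = 124.5 W
P_source = V I = 230 × 14.50 = 3335 W; P_load = 3211 W
η = P_load / P_source = 3211 / 3335 = 0.9627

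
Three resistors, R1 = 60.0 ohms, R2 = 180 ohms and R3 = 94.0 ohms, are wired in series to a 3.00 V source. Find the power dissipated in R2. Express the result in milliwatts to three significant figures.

Every series element carries the same I. Get I from the total resistance, then P = I² × R2.
R_total = 60.0 + 180 + 94.0 = 334.0 Ω
I = V / R_total = 3.00 / 334.0 = 0.008982 A
P_R2 = I² × R2 = (0.008982)² × 180 = 0.01452 W

14.5 mW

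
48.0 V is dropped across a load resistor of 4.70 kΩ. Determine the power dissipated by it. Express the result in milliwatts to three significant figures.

490 mW

With V across and R both known, P = V²/R gives the dissipation directly.
P = (48.0 V)² / 4700 Ω = 0.4902 W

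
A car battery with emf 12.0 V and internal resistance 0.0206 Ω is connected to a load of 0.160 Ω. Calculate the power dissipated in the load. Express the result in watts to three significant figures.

706 W

With r and R in series, I = ε/(r+R); the load dissipates I²R.
I = ε / (r + R) = 12.0 / (0.0206 + 0.160) = 66.45 A
P_load = I² R = (66.45)² × 0.160 = 706.4 W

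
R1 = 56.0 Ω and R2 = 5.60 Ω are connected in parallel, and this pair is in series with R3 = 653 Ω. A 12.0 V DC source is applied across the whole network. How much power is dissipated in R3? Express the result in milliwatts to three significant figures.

First find R_p for the parallel pair, then treat R_p + R3 as a series loop.
R_p = (56.0×5.60)/(56.0+5.60) = 5.091 Ω
R_total = R_p + 653 = 5.091 + 653 = 658.1 Ω
I = V / R_total = 12.0 / 658.1 = 0.01823 A
R3 is the series element, so its power is I²R.
P_R3 = (0.01823)² × 653 = 0.2171 W

217 mW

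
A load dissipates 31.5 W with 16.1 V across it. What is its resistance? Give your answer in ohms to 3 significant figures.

8.23 Ω

From P = V I = I²R = V²/R, with the two given quantities we get R = V² / P.
R = (16.1)² / 31.5 = 8.229 Ω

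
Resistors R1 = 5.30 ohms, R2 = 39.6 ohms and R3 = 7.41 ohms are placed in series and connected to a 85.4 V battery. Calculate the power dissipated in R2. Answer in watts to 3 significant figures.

106 W

The current is common to all series resistors; compute it, then apply P = I²R for the target.
R_total = 5.30 + 39.6 + 7.41 = 52.31 Ω
I = V / R_total = 85.4 / 52.31 = 1.633 A
P_R2 = I² × R2 = (1.633)² × 39.6 = 105.5 W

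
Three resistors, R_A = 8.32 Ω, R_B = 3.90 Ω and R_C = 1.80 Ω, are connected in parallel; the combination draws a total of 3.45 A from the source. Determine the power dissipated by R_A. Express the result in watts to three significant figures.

1.65 W

Only the total current is stated, so first find the parallel equivalent to get the voltage across the combination.
1/R_eq = 1/8.32 + 1/3.90 + 1/1.80 ⇒ R_eq = 1.073 Ω
V = I_total × R_eq = 3.450 × 1.073 = 3.701 V
P_R_A = V² / R_A = (3.701)² / 8.32 = 1.646 W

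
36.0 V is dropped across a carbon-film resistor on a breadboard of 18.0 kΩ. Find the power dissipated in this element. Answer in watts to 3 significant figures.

0.0720 W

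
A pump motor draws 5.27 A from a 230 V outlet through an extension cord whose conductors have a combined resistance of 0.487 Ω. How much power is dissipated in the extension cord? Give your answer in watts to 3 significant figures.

The extension cord is a series resistance carrying the load current; its dissipation is I²R_line.
The extension cord carries the full 5.27 A.
P_line = I² R_line = (5.270)² × 0.487 = 13.53 W

13.5 W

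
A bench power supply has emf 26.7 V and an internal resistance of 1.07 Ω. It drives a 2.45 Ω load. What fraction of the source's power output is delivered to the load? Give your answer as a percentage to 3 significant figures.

69.6 %

Both r and R carry the same current, so the power split is just the resistance split: η = R/(R+r).
η = R / (R + r) = 2.45 / (2.45 + 1.07) = 0.6960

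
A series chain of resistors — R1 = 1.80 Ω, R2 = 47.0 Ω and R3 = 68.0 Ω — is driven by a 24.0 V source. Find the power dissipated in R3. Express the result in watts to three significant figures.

Series elements share the same current, so find I first, then use P = I²R.
R_total = 1.80 + 47.0 + 68.0 = 116.8 Ω
I = V / R_total = 24.0 / 116.8 = 0.2055 A
P_R3 = I² × R3 = (0.2055)² × 68.0 = 2.871 W

2.87 W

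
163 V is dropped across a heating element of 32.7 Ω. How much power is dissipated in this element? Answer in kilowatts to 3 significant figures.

0.813 kW

Voltage and resistance are given, so P = V²/R is the one-step route.
P = (163 V)² / 32.7 Ω = 812.5 W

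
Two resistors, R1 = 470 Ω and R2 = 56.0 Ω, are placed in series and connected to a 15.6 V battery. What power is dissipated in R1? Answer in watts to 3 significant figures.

In a series string the same current flows through every resistor — find that current, then P = I²R for the one we want.
R_total = 470 + 56.0 = 526.0 Ω
I = V / R_total = 15.6 / 526.0 = 0.02966 A
P_R1 = I² × R1 = (0.02966)² × 470 = 0.4134 W

0.413 W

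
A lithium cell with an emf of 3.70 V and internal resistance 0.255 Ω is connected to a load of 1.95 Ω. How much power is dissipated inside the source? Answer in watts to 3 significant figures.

The internal resistance carries the same current as the load; P_int = I²r.
I = ε / (r + R) = 3.70 / (0.255 + 1.95) = 1.678 A
P_int = I² r = (1.678)² × 0.255 = 0.7180 W

0.718 W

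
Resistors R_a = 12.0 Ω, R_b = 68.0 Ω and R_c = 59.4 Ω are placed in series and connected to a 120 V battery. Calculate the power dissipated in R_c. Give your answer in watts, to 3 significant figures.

44.0 W

Series elements share the same current, so find I first, then use P = I²R.
R_total = 12.0 + 68.0 + 59.4 = 139.4 Ω
I = V / R_total = 120 / 139.4 = 0.8608 A
P_R_c = I² × R_c = (0.8608)² × 59.4 = 44.02 W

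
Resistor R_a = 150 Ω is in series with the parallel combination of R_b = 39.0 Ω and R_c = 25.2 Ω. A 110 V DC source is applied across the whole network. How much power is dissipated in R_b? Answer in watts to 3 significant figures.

2.66 W

Replace R_b and R_c with their parallel equivalent so the circuit becomes R_a in series with R_p.
R_p = (39.0×25.2)/(39.0+25.2) = 15.31 Ω
R_total = 150 + 15.31 = 165.3 Ω
I = V / R_total = 110 / 165.3 = 0.6654 A
Voltage across the parallel pair: V_p = I × R_p = 0.6654 × 15.31 = 10.19 V
R_b is across V_p, so use P = V²/R for that branch.
P_R_b = (10.19)² / 39.0 = 2.661 W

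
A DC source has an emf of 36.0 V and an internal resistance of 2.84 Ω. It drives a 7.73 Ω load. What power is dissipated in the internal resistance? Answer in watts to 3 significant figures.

r is in series with the load, so it carries the full circuit current — the loss in it is I²r.
I = ε / (r + R) = 36.0 / (2.84 + 7.73) = 3.406 A
P_int = I² r = (3.406)² × 2.84 = 32.94 W

32.9 W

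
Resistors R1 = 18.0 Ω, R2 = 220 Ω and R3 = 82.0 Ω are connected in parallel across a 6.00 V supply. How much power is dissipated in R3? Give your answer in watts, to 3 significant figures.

R3 sits directly across the source, so P = V²/R with V = 6.00 V.
P_R3 = V² / R3 = (6.00)² / 82.0 Ω = 0.4390 W

0.439 W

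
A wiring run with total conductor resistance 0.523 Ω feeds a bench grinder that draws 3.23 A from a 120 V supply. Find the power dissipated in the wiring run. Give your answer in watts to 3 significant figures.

5.46 W

Line loss is just I²R for the cable — we know both I and R_line directly.
The wiring run carries the full 3.23 A.
P_line = I² R_line = (3.230)² × 0.523 = 5.456 W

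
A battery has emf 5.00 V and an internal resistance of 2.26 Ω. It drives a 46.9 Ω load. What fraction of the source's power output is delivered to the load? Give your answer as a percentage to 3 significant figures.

η = P_load/(P_load+P_int) = I²R/(I²R+I²r) = R/(R+r) — the I² cancels for series elements.
η = R / (R + r) = 46.9 / (46.9 + 2.26) = 0.9540

95.4 %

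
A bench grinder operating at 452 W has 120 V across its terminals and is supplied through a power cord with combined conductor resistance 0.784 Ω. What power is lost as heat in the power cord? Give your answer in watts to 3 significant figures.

11.1 W

Only the current and the line resistance are needed for the I²R loss.
I = P / V = 452 / 120 = 3.767 A through the power cord.
P_line = I² R_line = (3.767)² × 0.784 = 11.12 W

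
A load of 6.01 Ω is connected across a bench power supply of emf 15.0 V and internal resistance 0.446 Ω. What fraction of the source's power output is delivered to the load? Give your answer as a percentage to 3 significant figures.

Efficiency is P_load / P_total. With a series r and R sharing the same I, P = I²R for each, so η = R/(R+r).
η = R / (R + r) = 6.01 / (6.01 + 0.446) = 0.9309

93.1 %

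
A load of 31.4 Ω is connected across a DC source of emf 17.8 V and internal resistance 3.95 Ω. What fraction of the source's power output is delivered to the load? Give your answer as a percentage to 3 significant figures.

88.8 %

Both r and R carry the same current, so the power split is just the resistance split: η = R/(R+r).
η = R / (R + r) = 31.4 / (31.4 + 3.95) = 0.8883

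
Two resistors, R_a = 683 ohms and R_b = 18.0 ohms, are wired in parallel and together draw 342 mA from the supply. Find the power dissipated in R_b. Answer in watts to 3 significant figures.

The branches share the same voltage, but only the total current is given — find V from the equivalent resistance first.
1/R_eq = 1/683 + 1/18.0 ⇒ R_eq = 17.54 Ω
V = I_total × R_eq = 0.3420 × 17.54 = 5.998 V
P_R_b = V² / R_b = (5.998)² / 18.0 = 1.999 W

2.00 W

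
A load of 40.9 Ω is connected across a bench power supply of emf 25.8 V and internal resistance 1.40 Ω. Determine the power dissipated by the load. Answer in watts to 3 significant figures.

15.2 W

Load and internal resistance form a series loop — compute the loop current, then the load power via I²R.
I = ε / (r + R) = 25.8 / (1.40 + 40.9) = 0.6099 A
P_load = I² R = (0.6099)² × 40.9 = 15.22 W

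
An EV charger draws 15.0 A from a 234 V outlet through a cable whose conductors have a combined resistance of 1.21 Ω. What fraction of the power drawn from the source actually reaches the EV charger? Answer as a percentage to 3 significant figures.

The cable carries the full 15.0 A.
P_line = I² R_line = (15.00)² × 1.21 = 272.2 W
P_source = V I = 234 × 15.00 = 3510 W; P_load = 3238 W
η = P_load / P_source = 3238 / 3510 = 0.9224

92.2 %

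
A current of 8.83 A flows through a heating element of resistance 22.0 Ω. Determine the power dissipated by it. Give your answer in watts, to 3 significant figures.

1720 W

The current through and the resistance of the element are both given; use P = I²R.
P = (8.830 A)² × 22.0 Ω = 1715 W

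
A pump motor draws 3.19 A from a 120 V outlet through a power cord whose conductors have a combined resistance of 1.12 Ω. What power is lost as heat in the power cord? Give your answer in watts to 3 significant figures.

11.4 W

Line loss is just I²R for the cable — we know both I and R_line directly.
The power cord carries the full 3.19 A.
P_line = I² R_line = (3.190)² × 1.12 = 11.40 W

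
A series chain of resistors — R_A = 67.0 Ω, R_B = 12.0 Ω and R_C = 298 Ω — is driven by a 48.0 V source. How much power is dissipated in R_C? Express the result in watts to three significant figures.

4.83 W

Since the resistors are in series they all carry the loop current I = V/R_total; the power in any one is I²R.
R_total = 67.0 + 12.0 + 298 = 377.0 Ω
I = V / R_total = 48.0 / 377.0 = 0.1273 A
P_R_C = I² × R_C = (0.1273)² × 298 = 4.831 W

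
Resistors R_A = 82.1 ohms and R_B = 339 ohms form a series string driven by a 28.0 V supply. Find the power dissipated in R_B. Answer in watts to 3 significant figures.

1.50 W

The current is common to all series resistors; compute it, then apply P = I²R for the target.
R_total = 82.1 + 339 = 421.1 Ω
I = V / R_total = 28.0 / 421.1 = 0.06649 A
P_R_B = I² × R_B = (0.06649)² × 339 = 1.499 W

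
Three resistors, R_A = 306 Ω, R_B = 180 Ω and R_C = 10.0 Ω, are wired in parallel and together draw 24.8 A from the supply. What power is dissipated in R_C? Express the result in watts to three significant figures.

5190 W

The branches share the same voltage, but only the total current is given — find V from the equivalent resistance first.
1/R_eq = 1/306 + 1/180 + 1/10.0 ⇒ R_eq = 9.189 Ω
V = I_total × R_eq = 24.80 × 9.189 = 227.9 V
P_R_C = V² / R_C = (227.9)² / 10.0 = 5193 W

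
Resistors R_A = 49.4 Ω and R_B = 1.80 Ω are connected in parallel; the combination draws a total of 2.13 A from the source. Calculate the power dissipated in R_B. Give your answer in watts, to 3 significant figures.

Parallel branches share V, not I — compute V via R_eq, then use V²/R for the target branch.
1/R_eq = 1/49.4 + 1/1.80 ⇒ R_eq = 1.737 Ω
V = I_total × R_eq = 2.130 × 1.737 = 3.699 V
P_R_B = V² / R_B = (3.699)² / 1.80 = 7.602 W

7.60 W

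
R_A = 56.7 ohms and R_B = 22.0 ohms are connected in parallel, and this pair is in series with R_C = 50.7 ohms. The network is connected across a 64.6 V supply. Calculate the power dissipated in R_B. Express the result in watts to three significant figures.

10.8 W

First find R_p for the parallel pair, then treat R_p + R_C as a series loop.
R_p = (56.7×22.0)/(56.7+22.0) = 15.85 Ω
R_total = R_p + 50.7 = 15.85 + 50.7 = 66.55 Ω
I = V / R_total = 64.6 / 66.55 = 0.9707 A
Voltage across the parallel pair: V_p = I × R_p = 0.9707 × 15.85 = 15.39 V
R_B sits across V_p; its power is V_p²/R.
P_R_B = (15.39)² / 22.0 = 10.76 W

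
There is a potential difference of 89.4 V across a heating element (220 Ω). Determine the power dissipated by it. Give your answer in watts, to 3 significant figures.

36.3 W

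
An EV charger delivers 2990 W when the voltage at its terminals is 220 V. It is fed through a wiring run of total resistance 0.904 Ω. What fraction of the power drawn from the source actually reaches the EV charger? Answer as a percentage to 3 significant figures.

I = P / V = 2990 / 220 = 13.59 A through the wiring run.
P_line = I² R_line = (13.59)² × 0.904 = 167.0 W
P_source = P_load + P_line = 2990 + 167.0 = 3157 W
η = P_load / P_source = 2990 / 3157 = 0.9471

94.7 %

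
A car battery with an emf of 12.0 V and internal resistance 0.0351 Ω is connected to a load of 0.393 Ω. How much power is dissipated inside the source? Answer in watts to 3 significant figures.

The source's internal resistance is just another series element carrying I; its dissipation is I²r.
I = ε / (r + R) = 12.0 / (0.0351 + 0.393) = 28.03 A
P_int = I² r = (28.03)² × 0.0351 = 27.58 W

27.6 W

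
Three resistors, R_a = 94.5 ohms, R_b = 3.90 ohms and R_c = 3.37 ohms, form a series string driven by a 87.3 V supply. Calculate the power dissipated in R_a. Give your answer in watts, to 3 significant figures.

Series elements share the same current, so find I first, then use P = I²R.
R_total = 94.5 + 3.90 + 3.37 = 101.8 Ω
I = V / R_total = 87.3 / 101.8 = 0.8578 A
P_R_a = I² × R_a = (0.8578)² × 94.5 = 69.54 W

69.5 W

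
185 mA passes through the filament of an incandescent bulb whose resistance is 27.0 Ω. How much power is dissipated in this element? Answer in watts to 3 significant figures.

0.924 W

Current and resistance are given, so P = I²R is the direct form.
P = (0.1850 A)² × 27.0 Ω = 0.9241 W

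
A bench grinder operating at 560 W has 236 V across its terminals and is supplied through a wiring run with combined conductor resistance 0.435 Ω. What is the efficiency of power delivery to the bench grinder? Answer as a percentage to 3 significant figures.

I = P / V = 560 / 236 = 2.373 A through the wiring run.
P_line = I² R_line = (2.373)² × 0.435 = 2.449 W
P_source = P_load + P_line = 560.0 + 2.449 = 562.4 W
η = P_load / P_source = 560.0 / 562.4 = 0.9956

99.6 %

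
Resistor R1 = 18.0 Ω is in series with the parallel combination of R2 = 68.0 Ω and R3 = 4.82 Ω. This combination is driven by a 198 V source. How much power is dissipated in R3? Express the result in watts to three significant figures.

First combine the parallel branches into one equivalent R_p, then R1 + R_p is a series pair.
R_p = (68.0×4.82)/(68.0+4.82) = 4.501 Ω
R_total = 18.0 + 4.501 = 22.50 Ω
I = V / R_total = 198 / 22.50 = 8.800 A
Voltage across the parallel pair: V_p = I × R_p = 8.800 × 4.501 = 39.61 V
With V_p across R3, its power is V_p²/R3.
P_R3 = (39.61)² / 4.82 = 325.5 W

325 W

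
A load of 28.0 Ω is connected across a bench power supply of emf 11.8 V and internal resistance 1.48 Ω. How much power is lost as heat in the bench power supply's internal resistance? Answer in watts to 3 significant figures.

Internal loss is I²r, with I set by the total series resistance r+R.
I = ε / (r + R) = 11.8 / (1.48 + 28.0) = 0.4003 A
P_int = I² r = (0.4003)² × 1.48 = 0.2371 W

0.237 W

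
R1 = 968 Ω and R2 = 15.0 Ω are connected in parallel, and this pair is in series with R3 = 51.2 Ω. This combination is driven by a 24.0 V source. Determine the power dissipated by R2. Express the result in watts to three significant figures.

First find R_p for the parallel pair, then treat R_p + R3 as a series loop.
R_p = (968×15.0)/(968+15.0) = 14.77 Ω
R_total = R_p + 51.2 = 14.77 + 51.2 = 65.97 Ω
I = V / R_total = 24.0 / 65.97 = 0.3638 A
Voltage across the parallel pair: V_p = I × R_p = 0.3638 × 14.77 = 5.374 V
Use P = V²/R for R2 with V = V_p.
P_R2 = (5.374)² / 15.0 = 1.925 W

1.93 W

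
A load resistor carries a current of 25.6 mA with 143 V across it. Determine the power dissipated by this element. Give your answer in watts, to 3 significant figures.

3.66 W

Since both terminal voltage and current are stated, P = V I gives the power in one step.
P = 143 V × 0.02560 A = 3.661 W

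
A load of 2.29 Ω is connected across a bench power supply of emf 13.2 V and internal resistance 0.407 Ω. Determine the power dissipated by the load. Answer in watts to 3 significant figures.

Find the circuit current first, then P = I²R for the load (series elements share I).
I = ε / (r + R) = 13.2 / (0.407 + 2.29) = 4.894 A
P_load = I² R = (4.894)² × 2.29 = 54.86 W

54.9 W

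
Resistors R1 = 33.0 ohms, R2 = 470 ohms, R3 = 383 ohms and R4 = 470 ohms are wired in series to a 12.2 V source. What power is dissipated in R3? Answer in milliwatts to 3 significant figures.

31.0 mW

In a series string the same current flows through every resistor — find that current, then P = I²R for the one we want.
R_total = 33.0 + 470 + 383 + 470 = 1356 Ω
I = V / R_total = 12.2 / 1356 = 0.008997 A
P_R3 = I² × R3 = (0.008997)² × 383 = 0.03100 W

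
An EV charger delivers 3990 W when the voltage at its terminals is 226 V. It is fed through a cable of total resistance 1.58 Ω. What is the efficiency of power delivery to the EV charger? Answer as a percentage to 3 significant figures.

89.0 %

I = P / V = 3990 / 226 = 17.65 A through the cable.
P_line = I² R_line = (17.65)² × 1.58 = 492.5 W
P_source = P_load + P_line = 3990 + 492.5 = 4482 W
η = P_load / P_source = 3990 / 4482 = 0.8901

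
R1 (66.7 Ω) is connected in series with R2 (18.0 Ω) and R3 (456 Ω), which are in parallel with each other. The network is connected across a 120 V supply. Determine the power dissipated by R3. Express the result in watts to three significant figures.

1.34 W

Reduce the parallel pair to R_p first; the network is then a simple series string.
R_p = (18.0×456)/(18.0+456) = 17.32 Ω
R_total = 66.7 + 17.32 = 84.02 Ω
I = V / R_total = 120 / 84.02 = 1.428 A
Voltage across the parallel pair: V_p = I × R_p = 1.428 × 17.32 = 24.73 V
With V_p across R3, its power is V_p²/R3.
P_R3 = (24.73)² / 456 = 1.341 W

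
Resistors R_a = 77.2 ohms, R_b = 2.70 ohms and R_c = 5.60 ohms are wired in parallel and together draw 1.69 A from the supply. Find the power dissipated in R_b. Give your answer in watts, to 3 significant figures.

Parallel branches share V, not I — compute V via R_eq, then use V²/R for the target branch.
1/R_eq = 1/77.2 + 1/2.70 + 1/5.60 ⇒ R_eq = 1.780 Ω
V = I_total × R_eq = 1.690 × 1.780 = 3.008 V
P_R_b = V² / R_b = (3.008)² / 2.70 = 3.350 W

3.35 W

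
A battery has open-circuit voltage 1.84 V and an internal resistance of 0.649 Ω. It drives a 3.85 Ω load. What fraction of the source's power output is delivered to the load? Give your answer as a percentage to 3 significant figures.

85.6 %

η = P_load/(P_load+P_int) = I²R/(I²R+I²r) = R/(R+r) — the I² cancels for series elements.
η = R / (R + r) = 3.85 / (3.85 + 0.649) = 0.8557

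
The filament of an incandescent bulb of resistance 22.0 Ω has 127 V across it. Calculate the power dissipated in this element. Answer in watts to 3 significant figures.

With V across and R both known, P = V²/R gives the dissipation directly.
P = (127 V)² / 22.0 Ω = 733.1 W

733 W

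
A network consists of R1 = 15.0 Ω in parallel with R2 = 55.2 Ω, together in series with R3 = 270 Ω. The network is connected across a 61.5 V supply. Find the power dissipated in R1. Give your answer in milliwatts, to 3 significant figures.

Reduce the parallel combination to a single R_p; the circuit then becomes R_p in series with the remaining resistor.
R_p = (15.0×55.2)/(15.0+55.2) = 11.79 Ω
R_total = R_p + 270 = 11.79 + 270 = 281.8 Ω
I = V / R_total = 61.5 / 281.8 = 0.2182 A
Voltage across the parallel pair: V_p = I × R_p = 0.2182 × 11.79 = 2.574 V
R1 sits across V_p; its power is V_p²/R.
P_R1 = (2.574)² / 15.0 = 0.4418 W

442 mW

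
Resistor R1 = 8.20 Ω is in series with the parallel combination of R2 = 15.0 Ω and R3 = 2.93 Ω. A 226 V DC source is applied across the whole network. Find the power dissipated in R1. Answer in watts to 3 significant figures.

3690 W

Collapse R2‖R3 to a single equivalent, reducing the network to two series elements.
R_p = (15.0×2.93)/(15.0+2.93) = 2.451 Ω
R_total = 8.20 + 2.451 = 10.65 Ω
I = V / R_total = 226 / 10.65 = 21.22 A
R1 is in the main series path, so its power is I²R1.
P_R1 = (21.22)² × 8.20 = 3692 W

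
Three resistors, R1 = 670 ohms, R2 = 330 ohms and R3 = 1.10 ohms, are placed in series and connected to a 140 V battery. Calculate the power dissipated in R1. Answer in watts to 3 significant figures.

13.1 W

Every series element carries the same I. Get I from the total resistance, then P = I² × R1.
R_total = 670 + 330 + 1.10 = 1001 Ω
I = V / R_total = 140 / 1001 = 0.1398 A
P_R1 = I² × R1 = (0.1398)² × 670 = 13.10 W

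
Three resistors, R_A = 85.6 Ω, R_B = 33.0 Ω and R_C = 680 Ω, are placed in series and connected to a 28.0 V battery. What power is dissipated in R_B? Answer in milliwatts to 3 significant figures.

40.6 mW

Since the resistors are in series they all carry the loop current I = V/R_total; the power in any one is I²R.
R_total = 85.6 + 33.0 + 680 = 798.6 Ω
I = V / R_total = 28.0 / 798.6 = 0.03506 A
P_R_B = I² × R_B = (0.03506)² × 33.0 = 0.04057 W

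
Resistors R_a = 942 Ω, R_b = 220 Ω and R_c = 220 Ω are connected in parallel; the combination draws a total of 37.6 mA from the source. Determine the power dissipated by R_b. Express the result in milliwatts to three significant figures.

62.3 mW

Only the total current is stated, so first find the parallel equivalent to get the voltage across the combination.
1/R_eq = 1/942 + 1/220 + 1/220 ⇒ R_eq = 98.50 Ω
V = I_total × R_eq = 0.03760 × 98.50 = 3.704 V
P_R_b = V² / R_b = (3.704)² / 220 = 0.06235 W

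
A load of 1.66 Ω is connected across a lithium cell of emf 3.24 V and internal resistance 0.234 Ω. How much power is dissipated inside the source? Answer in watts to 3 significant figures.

The source's internal resistance is just another series element carrying I; its dissipation is I²r.
I = ε / (r + R) = 3.24 / (0.234 + 1.66) = 1.711 A
P_int = I² r = (1.711)² × 0.234 = 0.6848 W

0.685 W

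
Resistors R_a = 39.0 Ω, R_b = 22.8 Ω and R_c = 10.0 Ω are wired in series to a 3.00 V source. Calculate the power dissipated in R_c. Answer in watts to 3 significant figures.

Series elements share the same current, so find I first, then use P = I²R.
R_total = 39.0 + 22.8 + 10.0 = 71.80 Ω
I = V / R_total = 3.00 / 71.80 = 0.04178 A
P_R_c = I² × R_c = (0.04178)² × 10.0 = 0.01746 W

0.0175 W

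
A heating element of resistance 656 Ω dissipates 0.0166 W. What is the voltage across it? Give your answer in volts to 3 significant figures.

3.30 V

The two known quantities fix the third via V = √(P R).
V = √(0.0166 × 656) = 3.300 V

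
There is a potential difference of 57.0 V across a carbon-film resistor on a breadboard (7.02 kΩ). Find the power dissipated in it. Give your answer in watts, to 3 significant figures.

With V across and R both known, P = V²/R gives the dissipation directly.
P = (57.0 V)² / 7020 Ω = 0.4628 W

0.463 W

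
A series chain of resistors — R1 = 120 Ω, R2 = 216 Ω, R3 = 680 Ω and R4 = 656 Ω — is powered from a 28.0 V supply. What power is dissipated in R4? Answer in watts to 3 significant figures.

In a series string the same current flows through every resistor — find that current, then P = I²R for the one we want.
R_total = 120 + 216 + 680 + 656 = 1672 Ω
I = V / R_total = 28.0 / 1672 = 0.01675 A
P_R4 = I² × R4 = (0.01675)² × 656 = 0.1840 W

0.184 W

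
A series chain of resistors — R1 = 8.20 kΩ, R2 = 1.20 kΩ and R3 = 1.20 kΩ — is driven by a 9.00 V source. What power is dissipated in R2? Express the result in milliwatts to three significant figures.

0.865 mW

Every series element carries the same I. Get I from the total resistance, then P = I² × R2.
R_total = (8.20 + 1.20 + 1.20) kΩ = 10600 Ω
I = V / R_total = 9.00 / 10600 = 0.0008491 A
P_R2 = I² × R2 = (0.0008491)² × 1200 = 0.0008651 W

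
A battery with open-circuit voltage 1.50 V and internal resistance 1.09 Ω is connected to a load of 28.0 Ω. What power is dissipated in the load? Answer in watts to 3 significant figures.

0.0744 W

With r and R in series, I = ε/(r+R); the load dissipates I²R.
I = ε / (r + R) = 1.50 / (1.09 + 28.0) = 0.05156 A
P_load = I² R = (0.05156)² × 28.0 = 0.07445 W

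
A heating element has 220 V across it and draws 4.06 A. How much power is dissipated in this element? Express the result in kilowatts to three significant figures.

0.893 kW

V and I are known directly — P = V I, no intermediate step needed.
P = 220 V × 4.060 A = 893.2 W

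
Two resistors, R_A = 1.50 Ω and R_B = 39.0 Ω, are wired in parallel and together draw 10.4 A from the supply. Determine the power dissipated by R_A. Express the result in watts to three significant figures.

We need the common branch voltage; get it from I_total × R_eq, then P = V²/R for the branch.
1/R_eq = 1/1.50 + 1/39.0 ⇒ R_eq = 1.444 Ω
V = I_total × R_eq = 10.40 × 1.444 = 15.02 V
P_R_A = V² / R_A = (15.02)² / 1.50 = 150.4 W

150 W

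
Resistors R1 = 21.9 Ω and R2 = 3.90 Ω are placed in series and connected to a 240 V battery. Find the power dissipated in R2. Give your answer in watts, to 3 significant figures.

337 W

In a series string the same current flows through every resistor — find that current, then P = I²R for the one we want.
R_total = 21.9 + 3.90 = 25.80 Ω
I = V / R_total = 240 / 25.80 = 9.302 A
P_R2 = I² × R2 = (9.302)² × 3.90 = 337.5 W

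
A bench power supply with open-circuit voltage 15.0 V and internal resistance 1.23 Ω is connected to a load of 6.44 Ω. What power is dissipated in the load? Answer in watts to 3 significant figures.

Find the circuit current first, then P = I²R for the load (series elements share I).
I = ε / (r + R) = 15.0 / (1.23 + 6.44) = 1.956 A
P_load = I² R = (1.956)² × 6.44 = 24.63 W

24.6 W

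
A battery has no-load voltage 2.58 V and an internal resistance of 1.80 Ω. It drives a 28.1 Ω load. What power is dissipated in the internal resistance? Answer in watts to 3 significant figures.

0.0134 W

The source's internal resistance is just another series element carrying I; its dissipation is I²r.
I = ε / (r + R) = 2.58 / (1.80 + 28.1) = 0.08629 A
P_int = I² r = (0.08629)² × 1.80 = 0.01340 W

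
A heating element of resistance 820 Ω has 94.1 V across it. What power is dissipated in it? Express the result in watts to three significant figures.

10.8 W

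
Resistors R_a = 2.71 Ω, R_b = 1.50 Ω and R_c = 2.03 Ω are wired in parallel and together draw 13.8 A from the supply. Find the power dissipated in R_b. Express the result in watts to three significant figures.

Only the total current is stated, so first find the parallel equivalent to get the voltage across the combination.
1/R_eq = 1/2.71 + 1/1.50 + 1/2.03 ⇒ R_eq = 0.6543 Ω
V = I_total × R_eq = 13.80 × 0.6543 = 9.030 V
P_R_b = V² / R_b = (9.030)² / 1.50 = 54.36 W

54.4 W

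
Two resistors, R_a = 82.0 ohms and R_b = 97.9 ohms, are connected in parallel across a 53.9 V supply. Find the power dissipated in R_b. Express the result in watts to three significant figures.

R_b sits directly across the source, so P = V²/R with V = 53.9 V.
P_R_b = V² / R_b = (53.9)² / 97.9 Ω = 29.68 W

29.7 W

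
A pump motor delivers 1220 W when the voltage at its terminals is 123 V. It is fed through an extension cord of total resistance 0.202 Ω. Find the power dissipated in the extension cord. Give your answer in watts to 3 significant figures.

Only the current and the line resistance are needed for the I²R loss.
I = P / V = 1220 / 123 = 9.919 A through the extension cord.
P_line = I² R_line = (9.919)² × 0.202 = 19.87 W

19.9 W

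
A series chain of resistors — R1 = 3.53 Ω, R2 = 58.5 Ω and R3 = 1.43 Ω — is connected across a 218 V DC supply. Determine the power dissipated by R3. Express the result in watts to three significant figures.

16.9 W

The current is common to all series resistors; compute it, then apply P = I²R for the target.
R_total = 3.53 + 58.5 + 1.43 = 63.46 Ω
I = V / R_total = 218 / 63.46 = 3.435 A
P_R3 = I² × R3 = (3.435)² × 1.43 = 16.88 W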